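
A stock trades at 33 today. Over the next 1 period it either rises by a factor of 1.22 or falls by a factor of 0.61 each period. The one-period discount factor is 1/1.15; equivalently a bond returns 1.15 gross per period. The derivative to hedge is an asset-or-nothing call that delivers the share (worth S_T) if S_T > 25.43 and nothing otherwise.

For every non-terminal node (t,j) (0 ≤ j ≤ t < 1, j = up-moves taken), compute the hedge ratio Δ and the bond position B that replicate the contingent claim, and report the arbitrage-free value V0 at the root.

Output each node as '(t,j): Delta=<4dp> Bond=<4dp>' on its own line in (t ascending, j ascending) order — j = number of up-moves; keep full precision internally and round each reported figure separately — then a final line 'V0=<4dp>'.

Under the risk-neutral measure, an up-move has probability p* = (R−d)/(u−d) = 0.8852 and values discount at R = 1.15.
At expiry t=1: V(1,0)=0.0000, V(1,1)=40.2600
  t=0,j=0: stock 33.0000 → up 40.2600 (V=40.2600), down 20.1300 (V=0.0000). Price 30.9913; hedge Δ=2.0000, bond B=-35.0087.
The time-0 hedge costs 30.9913, which is the no-arbitrage price.

(0,0): Delta=2.0000 Bond=-35.0087
V0=30.9913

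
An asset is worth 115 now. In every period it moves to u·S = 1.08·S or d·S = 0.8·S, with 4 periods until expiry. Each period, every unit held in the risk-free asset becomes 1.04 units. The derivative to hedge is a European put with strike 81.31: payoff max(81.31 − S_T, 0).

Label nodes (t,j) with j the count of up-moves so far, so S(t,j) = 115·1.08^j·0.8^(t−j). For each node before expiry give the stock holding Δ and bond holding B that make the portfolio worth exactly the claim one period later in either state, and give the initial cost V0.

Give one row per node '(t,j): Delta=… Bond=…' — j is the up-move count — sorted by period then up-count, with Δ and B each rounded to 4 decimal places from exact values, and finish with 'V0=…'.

(0,0): Delta=-0.0270 Bond=3.2686
(1,0): Delta=-0.1678 Bond=16.3553
(1,1): Delta=-0.0096 Bond=1.2400
(2,0): Delta=-0.8186 Bond=64.9028
(2,1): Delta=-0.0875 Bond=9.0272
(2,2): Delta=0.0000 Bond=0.0000
(3,0): Delta=-1.0000 Bond=78.1827
(3,1): Delta=-0.7961 Bond=65.7183
(3,2): Delta=0.0000 Bond=0.0000
(3,3): Delta=0.0000 Bond=0.0000
V0=0.1636

The replicating-portfolio and risk-neutral prices coincide; use p* = (1.04−0.8)/(1.08−0.8) = 0.8571 for the latter.
Payoff layer (t=4): V(4,0)=34.2060, V(4,1)=17.7196, V(4,2)=0.0000, V(4,3)=0.0000, V(4,4)=0.0000
(3,0): S=58.8800. Δ = (V_up−V_dn)/(S_up−S_dn) = (17.7196−34.2060)/(63.5904−47.1040) = -1.0000. V = [p*·17.7196 + (1−p*)·34.2060]/1.04 = 19.3027. B = V − Δ·S = 78.1827.
(3,1): S=79.4880. Δ = (V_up−V_dn)/(S_up−S_dn) = (0.0000−17.7196)/(85.8470−63.5904) = -0.7961. V = [p*·0.0000 + (1−p*)·17.7196]/1.04 = 2.4340. B = V − Δ·S = 65.7183.
(3,2): S=107.3088. Δ = (V_up−V_dn)/(S_up−S_dn) = (0.0000−0.0000)/(115.8935−85.8470) = 0.0000. V = [p*·0.0000 + (1−p*)·0.0000]/1.04 = 0.0000. B = V − Δ·S = 0.0000.
(3,3): S=144.8669. Δ = (V_up−V_dn)/(S_up−S_dn) = (0.0000−0.0000)/(156.4562−115.8935) = 0.0000. V = [p*·0.0000 + (1−p*)·0.0000]/1.04 = 0.0000. B = V − Δ·S = 0.0000.
(2,0): S=73.6000. Δ = (V_up−V_dn)/(S_up−S_dn) = (2.4340−19.3027)/(79.4880−58.8800) = -0.8186. V = [p*·2.4340 + (1−p*)·19.3027]/1.04 = 4.6575. B = V − Δ·S = 64.9028.
(2,1): S=99.3600. Δ = (V_up−V_dn)/(S_up−S_dn) = (0.0000−2.4340)/(107.3088−79.4880) = -0.0875. V = [p*·0.0000 + (1−p*)·2.4340]/1.04 = 0.3343. B = V − Δ·S = 9.0272.
(2,2): S=134.1360. Δ = (V_up−V_dn)/(S_up−S_dn) = (0.0000−0.0000)/(144.8669−107.3088) = 0.0000. V = [p*·0.0000 + (1−p*)·0.0000]/1.04 = 0.0000. B = V − Δ·S = 0.0000.
(1,0): S=92.0000. Δ = (V_up−V_dn)/(S_up−S_dn) = (0.3343−4.6575)/(99.3600−73.6000) = -0.1678. V = [p*·0.3343 + (1−p*)·4.6575]/1.04 = 0.9153. B = V − Δ·S = 16.3553.
(1,1): S=124.2000. Δ = (V_up−V_dn)/(S_up−S_dn) = (0.0000−0.3343)/(134.1360−99.3600) = -0.0096. V = [p*·0.0000 + (1−p*)·0.3343]/1.04 = 0.0459. B = V − Δ·S = 1.2400.
(0,0): S=115.0000. Δ = (V_up−V_dn)/(S_up−S_dn) = (0.0459−0.9153)/(124.2000−92.0000) = -0.0270. V = [p*·0.0459 + (1−p*)·0.9153]/1.04 = 0.1636. B = V − Δ·S = 3.2686.
The time-0 hedge costs 0.1636, which is the no-arbitrage price.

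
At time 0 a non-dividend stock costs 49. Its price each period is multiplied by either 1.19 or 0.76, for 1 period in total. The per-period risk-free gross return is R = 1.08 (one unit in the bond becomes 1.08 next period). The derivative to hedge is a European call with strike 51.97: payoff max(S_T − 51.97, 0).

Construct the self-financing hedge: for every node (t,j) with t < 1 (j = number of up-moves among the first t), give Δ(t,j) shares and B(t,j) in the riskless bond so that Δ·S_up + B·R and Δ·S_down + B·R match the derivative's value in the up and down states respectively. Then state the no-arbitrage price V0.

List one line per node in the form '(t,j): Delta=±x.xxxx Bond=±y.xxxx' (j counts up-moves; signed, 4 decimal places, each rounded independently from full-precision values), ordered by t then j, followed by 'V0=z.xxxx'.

(0,0): Delta=0.3009 Bond=-10.3755
V0=4.3686

Since d<R<u, set p* = (R−d)/(u−d) = 0.7442; price each node as the discounted p*-expectation of its children.
Terminal payoffs: V(1,0)=0.0000, V(1,1)=6.3400
  t=0,j=0: stock 49.0000 → up 58.3100 (V=6.3400), down 37.2400 (V=0.0000). Price 4.3686; hedge Δ=0.3009, bond B=-10.3755.
Root portfolio cost Δ·49+B reproduces V0=4.3686.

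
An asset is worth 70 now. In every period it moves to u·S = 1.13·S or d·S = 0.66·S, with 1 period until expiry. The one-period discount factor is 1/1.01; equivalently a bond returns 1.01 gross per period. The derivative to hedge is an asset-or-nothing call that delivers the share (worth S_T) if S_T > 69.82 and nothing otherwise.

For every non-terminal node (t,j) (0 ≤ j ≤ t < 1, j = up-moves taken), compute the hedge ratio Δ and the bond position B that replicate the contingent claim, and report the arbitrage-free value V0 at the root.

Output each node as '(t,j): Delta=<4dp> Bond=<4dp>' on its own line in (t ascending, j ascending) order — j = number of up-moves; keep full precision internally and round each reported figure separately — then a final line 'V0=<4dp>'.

(0,0): Delta=2.4043 Bond=-109.9768
V0=58.3210

No-arbitrage ⇒ martingale measure with p* = (R−d)/(u−d) = 0.7447.
At expiry t=1: V(1,0)=0.0000, V(1,1)=79.1000
Node (0,0) S=70.0000: V=(p*·79.1000+(1−p*)·0.0000)/1.01=58.3210; Δ=(79.1000−0.0000)/(79.1000−46.2000)=2.4043; B=V−Δ·S=-109.9768
Check: Δ(0,0)·S0 + B(0,0) = 58.3210 = V0.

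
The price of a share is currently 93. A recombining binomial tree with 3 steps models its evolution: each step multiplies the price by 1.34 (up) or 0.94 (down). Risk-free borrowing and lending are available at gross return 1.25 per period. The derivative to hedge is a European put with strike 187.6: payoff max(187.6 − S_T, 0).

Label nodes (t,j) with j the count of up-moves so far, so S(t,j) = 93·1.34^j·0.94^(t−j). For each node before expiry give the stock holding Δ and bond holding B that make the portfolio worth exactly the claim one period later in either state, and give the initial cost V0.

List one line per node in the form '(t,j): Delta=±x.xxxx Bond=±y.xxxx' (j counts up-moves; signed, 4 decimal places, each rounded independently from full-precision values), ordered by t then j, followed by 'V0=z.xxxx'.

Under the risk-neutral measure, an up-move has probability p* = (R−d)/(u−d) = 0.7750 and values discount at R = 1.25.
At expiry t=3: V(3,0)=110.3557, V(3,1)=77.4858, V(3,2)=30.6286, V(3,3)=0.0000
Node (2,0) S=82.1748: V=(p*·77.4858+(1−p*)·110.3557)/1.25=67.9052; Δ=(77.4858−110.3557)/(110.1142−77.2443)=-1.0000; B=V−Δ·S=150.0800
Node (2,1) S=117.1428: V=(p*·30.6286+(1−p*)·77.4858)/1.25=32.9372; Δ=(30.6286−77.4858)/(156.9714−110.1142)=-1.0000; B=V−Δ·S=150.0800
Node (2,2) S=166.9908: V=(p*·0.0000+(1−p*)·30.6286)/1.25=5.5132; Δ=(0.0000−30.6286)/(223.7677−156.9714)=-0.4585; B=V−Δ·S=82.0848
Node (1,0) S=87.4200: V=(p*·32.9372+(1−p*)·67.9052)/1.25=32.6440; Δ=(32.9372−67.9052)/(117.1428−82.1748)=-1.0000; B=V−Δ·S=120.0640
Node (1,1) S=124.6200: V=(p*·5.5132+(1−p*)·32.9372)/1.25=9.3469; Δ=(5.5132−32.9372)/(166.9908−117.1428)=-0.5502; B=V−Δ·S=77.9070
Node (0,0) S=93.0000: V=(p*·9.3469+(1−p*)·32.6440)/1.25=11.6710; Δ=(9.3469−32.6440)/(124.6200−87.4200)=-0.6263; B=V−Δ·S=69.9138
Self-financing check: at every node Δ·S+B equals the discounted successor values.

(0,0): Delta=-0.6263 Bond=69.9138
(1,0): Delta=-1.0000 Bond=120.0640
(1,1): Delta=-0.5502 Bond=77.9070
(2,0): Delta=-1.0000 Bond=150.0800
(2,1): Delta=-1.0000 Bond=150.0800
(2,2): Delta=-0.4585 Bond=82.0848
V0=11.6710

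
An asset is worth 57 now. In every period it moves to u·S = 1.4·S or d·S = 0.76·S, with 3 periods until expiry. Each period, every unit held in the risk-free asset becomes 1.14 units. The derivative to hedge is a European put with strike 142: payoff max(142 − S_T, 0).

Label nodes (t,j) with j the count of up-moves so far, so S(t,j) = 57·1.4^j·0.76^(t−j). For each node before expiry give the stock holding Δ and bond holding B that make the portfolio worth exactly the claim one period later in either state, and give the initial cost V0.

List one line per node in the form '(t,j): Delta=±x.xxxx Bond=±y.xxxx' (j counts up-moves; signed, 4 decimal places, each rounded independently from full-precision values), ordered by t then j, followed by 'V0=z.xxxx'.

(0,0): Delta=-0.8929 Bond=91.7747
(1,0): Delta=-1.0000 Bond=109.2644
(1,1): Delta=-0.8531 Bond=101.4475
(2,0): Delta=-1.0000 Bond=124.5614
(2,1): Delta=-1.0000 Bond=124.5614
(2,2): Delta=-0.7985 Bond=109.5531
V0=40.8816

The replicating-portfolio and risk-neutral prices coincide; use p* = (1.14−0.76)/(1.4−0.76) = 0.5937 for the latter.
Payoff layer (t=3): V(3,0)=116.9784, V(3,1)=95.9075, V(3,2)=57.0928, V(3,3)=0.0000
(2,0): S=32.9232. Δ = (V_up−V_dn)/(S_up−S_dn) = (95.9075−116.9784)/(46.0925−25.0216) = -1.0000. V = [p*·95.9075 + (1−p*)·116.9784]/1.14 = 91.6382. B = V − Δ·S = 124.5614.
(2,1): S=60.6480. Δ = (V_up−V_dn)/(S_up−S_dn) = (57.0928−95.9075)/(84.9072−46.0925) = -1.0000. V = [p*·57.0928 + (1−p*)·95.9075]/1.14 = 63.9134. B = V − Δ·S = 124.5614.
(2,2): S=111.7200. Δ = (V_up−V_dn)/(S_up−S_dn) = (0.0000−57.0928)/(156.4080−84.9072) = -0.7985. V = [p*·0.0000 + (1−p*)·57.0928]/1.14 = 20.3456. B = V − Δ·S = 109.5531.
(1,0): S=43.3200. Δ = (V_up−V_dn)/(S_up−S_dn) = (63.9134−91.6382)/(60.6480−32.9232) = -1.0000. V = [p*·63.9134 + (1−p*)·91.6382]/1.14 = 65.9444. B = V − Δ·S = 109.2644.
(1,1): S=79.8000. Δ = (V_up−V_dn)/(S_up−S_dn) = (20.3456−63.9134)/(111.7200−60.6480) = -0.8531. V = [p*·20.3456 + (1−p*)·63.9134]/1.14 = 33.3728. B = V − Δ·S = 101.4475.
(0,0): S=57.0000. Δ = (V_up−V_dn)/(S_up−S_dn) = (33.3728−65.9444)/(79.8000−43.3200) = -0.8929. V = [p*·33.3728 + (1−p*)·65.9444]/1.14 = 40.8816. B = V − Δ·S = 91.7747.
Each (Δ,B) replicates both successor values, so the strategy is self-financing and V0 is arbitrage-free.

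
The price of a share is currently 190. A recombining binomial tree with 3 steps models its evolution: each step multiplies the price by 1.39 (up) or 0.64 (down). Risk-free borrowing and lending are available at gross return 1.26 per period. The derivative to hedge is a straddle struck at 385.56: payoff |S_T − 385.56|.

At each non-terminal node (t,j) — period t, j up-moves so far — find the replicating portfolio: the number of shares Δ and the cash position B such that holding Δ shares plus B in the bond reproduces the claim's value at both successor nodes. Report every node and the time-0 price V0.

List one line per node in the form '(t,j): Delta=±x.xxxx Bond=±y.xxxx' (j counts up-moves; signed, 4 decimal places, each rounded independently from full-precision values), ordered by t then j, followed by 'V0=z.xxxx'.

(0,0): Delta=-0.2466 Bond=120.0343
(1,0): Delta=-1.0000 Bond=242.8571
(1,1): Delta=-0.1739 Bond=132.0339
(2,0): Delta=-1.0000 Bond=306.0000
(2,1): Delta=-1.0000 Bond=306.0000
(2,2): Delta=-0.0941 Bond=137.0839
V0=73.1810

No-arbitrage ⇒ martingale measure with p* = (R−d)/(u−d) = 0.8267.
Terminal values V(3,·): V(3,0)=335.7526, V(3,1)=277.3846, V(3,2)=150.6166, V(3,3)=124.7076
(2,0): S=77.8240. Δ = (V_up−V_dn)/(S_up−S_dn) = (277.3846−335.7526)/(108.1754−49.8074) = -1.0000. V = [p*·277.3846 + (1−p*)·335.7526]/1.26 = 228.1760. B = V − Δ·S = 306.0000.
(2,1): S=169.0240. Δ = (V_up−V_dn)/(S_up−S_dn) = (150.6166−277.3846)/(234.9434−108.1754) = -1.0000. V = [p*·150.6166 + (1−p*)·277.3846]/1.26 = 136.9760. B = V − Δ·S = 306.0000.
(2,2): S=367.0990. Δ = (V_up−V_dn)/(S_up−S_dn) = (124.7076−150.6166)/(510.2676−234.9434) = -0.0941. V = [p*·124.7076 + (1−p*)·150.6166]/1.26 = 102.5385. B = V − Δ·S = 137.0839.
(1,0): S=121.6000. Δ = (V_up−V_dn)/(S_up−S_dn) = (136.9760−228.1760)/(169.0240−77.8240) = -1.0000. V = [p*·136.9760 + (1−p*)·228.1760]/1.26 = 121.2571. B = V − Δ·S = 242.8571.
(1,1): S=264.1000. Δ = (V_up−V_dn)/(S_up−S_dn) = (102.5385−136.9760)/(367.0990−169.0240) = -0.1739. V = [p*·102.5385 + (1−p*)·136.9760]/1.26 = 86.1172. B = V − Δ·S = 132.0339.
(0,0): S=190.0000. Δ = (V_up−V_dn)/(S_up−S_dn) = (86.1172−121.2571)/(264.1000−121.6000) = -0.2466. V = [p*·86.1172 + (1−p*)·121.2571]/1.26 = 73.1810. B = V − Δ·S = 120.0343.
Root portfolio cost Δ·190+B reproduces V0=73.1810.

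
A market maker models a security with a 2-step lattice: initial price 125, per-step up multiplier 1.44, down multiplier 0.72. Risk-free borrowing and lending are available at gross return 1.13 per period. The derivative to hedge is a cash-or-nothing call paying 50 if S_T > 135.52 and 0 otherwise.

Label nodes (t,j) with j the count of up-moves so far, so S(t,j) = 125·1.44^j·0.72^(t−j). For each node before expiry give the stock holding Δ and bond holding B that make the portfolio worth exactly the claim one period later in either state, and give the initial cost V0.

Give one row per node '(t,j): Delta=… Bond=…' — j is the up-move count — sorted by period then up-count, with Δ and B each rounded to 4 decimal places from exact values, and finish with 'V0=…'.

(0,0): Delta=0.2800 Bond=-22.2979
(1,0): Delta=0.0000 Bond=0.0000
(1,1): Delta=0.3858 Bond=-44.2478
V0=12.6974

Since d<R<u, set p* = (R−d)/(u−d) = 0.5694; price each node as the discounted p*-expectation of its children.
Payoff layer (t=2): V(2,0)=0.0000, V(2,1)=0.0000, V(2,2)=50.0000
Node (1,0) S=90.0000: V=(p*·0.0000+(1−p*)·0.0000)/1.13=0.0000; Δ=(0.0000−0.0000)/(129.6000−64.8000)=0.0000; B=V−Δ·S=0.0000
Node (1,1) S=180.0000: V=(p*·50.0000+(1−p*)·0.0000)/1.13=25.1967; Δ=(50.0000−0.0000)/(259.2000−129.6000)=0.3858; B=V−Δ·S=-44.2478
Node (0,0) S=125.0000: V=(p*·25.1967+(1−p*)·0.0000)/1.13=12.6974; Δ=(25.1967−0.0000)/(180.0000−90.0000)=0.2800; B=V−Δ·S=-22.2979
Self-financing check: at every node Δ·S+B equals the discounted successor values.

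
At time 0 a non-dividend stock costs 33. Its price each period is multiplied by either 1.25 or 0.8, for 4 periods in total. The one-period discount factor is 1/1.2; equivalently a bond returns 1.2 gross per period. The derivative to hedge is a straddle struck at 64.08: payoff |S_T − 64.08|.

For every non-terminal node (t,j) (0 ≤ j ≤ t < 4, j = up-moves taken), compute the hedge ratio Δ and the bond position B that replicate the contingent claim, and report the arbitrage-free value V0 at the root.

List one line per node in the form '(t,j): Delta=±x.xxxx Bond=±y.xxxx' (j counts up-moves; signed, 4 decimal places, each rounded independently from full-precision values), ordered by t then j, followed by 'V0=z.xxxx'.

Since d<R<u, set p* = (R−d)/(u−d) = 0.8889; price each node as the discounted p*-expectation of its children.
At expiry t=4: V(4,0)=50.5632, V(4,1)=42.9600, V(4,2)=31.0800, V(4,3)=12.5175, V(4,4)=16.4864
(3,0): S=16.8960. Δ = (V_up−V_dn)/(S_up−S_dn) = (42.9600−50.5632)/(21.1200−13.5168) = -1.0000. V = [p*·42.9600 + (1−p*)·50.5632]/1.2 = 36.5040. B = V − Δ·S = 53.4000.
(3,1): S=26.4000. Δ = (V_up−V_dn)/(S_up−S_dn) = (31.0800−42.9600)/(33.0000−21.1200) = -1.0000. V = [p*·31.0800 + (1−p*)·42.9600]/1.2 = 27.0000. B = V − Δ·S = 53.4000.
(3,2): S=41.2500. Δ = (V_up−V_dn)/(S_up−S_dn) = (12.5175−31.0800)/(51.5625−33.0000) = -1.0000. V = [p*·12.5175 + (1−p*)·31.0800]/1.2 = 12.1500. B = V − Δ·S = 53.4000.
(3,3): S=64.4531. Δ = (V_up−V_dn)/(S_up−S_dn) = (16.4864−12.5175)/(80.5664−51.5625) = 0.1368. V = [p*·16.4864 + (1−p*)·12.5175]/1.2 = 13.3712. B = V − Δ·S = 4.5514.
(2,0): S=21.1200. Δ = (V_up−V_dn)/(S_up−S_dn) = (27.0000−36.5040)/(26.4000−16.8960) = -1.0000. V = [p*·27.0000 + (1−p*)·36.5040]/1.2 = 23.3800. B = V − Δ·S = 44.5000.
(2,1): S=33.0000. Δ = (V_up−V_dn)/(S_up−S_dn) = (12.1500−27.0000)/(41.2500−26.4000) = -1.0000. V = [p*·12.1500 + (1−p*)·27.0000]/1.2 = 11.5000. B = V − Δ·S = 44.5000.
(2,2): S=51.5625. Δ = (V_up−V_dn)/(S_up−S_dn) = (13.3712−12.1500)/(64.4531−41.2500) = 0.0526. V = [p*·13.3712 + (1−p*)·12.1500]/1.2 = 11.0296. B = V − Δ·S = 8.3158.
(1,0): S=26.4000. Δ = (V_up−V_dn)/(S_up−S_dn) = (11.5000−23.3800)/(33.0000−21.1200) = -1.0000. V = [p*·11.5000 + (1−p*)·23.3800]/1.2 = 10.6833. B = V − Δ·S = 37.0833.
(1,1): S=41.2500. Δ = (V_up−V_dn)/(S_up−S_dn) = (11.0296−11.5000)/(51.5625−33.0000) = -0.0253. V = [p*·11.0296 + (1−p*)·11.5000]/1.2 = 9.2349. B = V − Δ·S = 10.2803.
(0,0): S=33.0000. Δ = (V_up−V_dn)/(S_up−S_dn) = (9.2349−10.6833)/(41.2500−26.4000) = -0.0975. V = [p*·9.2349 + (1−p*)·10.6833]/1.2 = 7.8298. B = V − Δ·S = 11.0486.
Self-financing check: at every node Δ·S+B equals the discounted successor values.

(0,0): Delta=-0.0975 Bond=11.0486
(1,0): Delta=-1.0000 Bond=37.0833
(1,1): Delta=-0.0253 Bond=10.2803
(2,0): Delta=-1.0000 Bond=44.5000
(2,1): Delta=-1.0000 Bond=44.5000
(2,2): Delta=0.0526 Bond=8.3158
(3,0): Delta=-1.0000 Bond=53.4000
(3,1): Delta=-1.0000 Bond=53.4000
(3,2): Delta=-1.0000 Bond=53.4000
(3,3): Delta=0.1368 Bond=4.5514
V0=7.8298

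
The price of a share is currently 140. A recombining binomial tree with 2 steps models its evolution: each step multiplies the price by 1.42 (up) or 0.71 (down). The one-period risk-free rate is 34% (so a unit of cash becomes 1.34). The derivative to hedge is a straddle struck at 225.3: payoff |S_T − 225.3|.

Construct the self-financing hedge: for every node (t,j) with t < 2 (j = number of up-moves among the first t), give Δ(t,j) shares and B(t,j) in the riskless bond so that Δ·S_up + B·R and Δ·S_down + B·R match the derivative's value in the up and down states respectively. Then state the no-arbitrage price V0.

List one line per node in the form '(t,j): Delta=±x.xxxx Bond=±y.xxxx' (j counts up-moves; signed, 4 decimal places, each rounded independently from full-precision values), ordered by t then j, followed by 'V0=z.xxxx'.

Risk-neutral probability p* = (R−d)/(u−d) = (1.34−0.71)/(1.42−0.71) = 0.8873.
Terminal payoffs: V(2,0)=154.7260, V(2,1)=84.1520, V(2,2)=56.9960
  t=1,j=0: stock 99.4000 → up 141.1480 (V=84.1520), down 70.5740 (V=154.7260). Price 68.7343; hedge Δ=-1.0000, bond B=168.1343.
  t=1,j=1: stock 198.8000 → up 282.2960 (V=56.9960), down 141.1480 (V=84.1520). Price 44.8178; hedge Δ=-0.1924, bond B=83.0657.
  t=0,j=0: stock 140.0000 → up 198.8000 (V=44.8178), down 99.4000 (V=68.7343). Price 35.4572; hedge Δ=-0.2406, bond B=69.1424.
Self-financing check: at every node Δ·S+B equals the discounted successor values.

(0,0): Delta=-0.2406 Bond=69.1424
(1,0): Delta=-1.0000 Bond=168.1343
(1,1): Delta=-0.1924 Bond=83.0657
V0=35.4572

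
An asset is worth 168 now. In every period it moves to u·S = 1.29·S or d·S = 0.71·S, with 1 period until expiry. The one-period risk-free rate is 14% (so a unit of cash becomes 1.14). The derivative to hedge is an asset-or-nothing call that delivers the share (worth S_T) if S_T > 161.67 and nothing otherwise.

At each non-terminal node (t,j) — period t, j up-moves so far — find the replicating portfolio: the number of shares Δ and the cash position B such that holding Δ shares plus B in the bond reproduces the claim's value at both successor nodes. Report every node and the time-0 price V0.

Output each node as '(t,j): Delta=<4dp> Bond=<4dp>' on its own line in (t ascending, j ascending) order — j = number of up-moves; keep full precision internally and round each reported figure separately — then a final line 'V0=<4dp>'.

Risk-neutral probability p* = (R−d)/(u−d) = (1.14−0.71)/(1.29−0.71) = 0.7414.
At expiry t=1: V(1,0)=0.0000, V(1,1)=216.7200
Node (0,0) S=168.0000: V=(p*·216.7200+(1−p*)·0.0000)/1.14=140.9401; Δ=(216.7200−0.0000)/(216.7200−119.2800)=2.2241; B=V−Δ·S=-232.7151
Self-financing check: at every node Δ·S+B equals the discounted successor values.

(0,0): Delta=2.2241 Bond=-232.7151
V0=140.9401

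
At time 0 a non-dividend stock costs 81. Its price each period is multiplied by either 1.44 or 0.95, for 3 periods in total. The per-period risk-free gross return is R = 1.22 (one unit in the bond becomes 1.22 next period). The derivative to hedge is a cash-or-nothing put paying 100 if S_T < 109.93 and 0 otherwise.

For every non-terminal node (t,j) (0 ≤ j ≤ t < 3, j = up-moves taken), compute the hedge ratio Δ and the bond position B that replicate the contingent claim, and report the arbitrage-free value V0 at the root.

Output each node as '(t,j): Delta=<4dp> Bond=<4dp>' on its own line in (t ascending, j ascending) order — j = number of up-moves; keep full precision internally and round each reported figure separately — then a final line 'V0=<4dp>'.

(0,0): Delta=-0.8376 Bond=91.1789
(1,0): Delta=-1.1979 Bond=138.9616
(1,1): Delta=-0.6439 Bond=88.6489
(2,0): Delta=0.0000 Bond=81.9672
(2,1): Delta=-1.8418 Bond=240.8832
(2,2): Delta=0.0000 Bond=0.0000
V0=23.3354

The replicating-portfolio and risk-neutral prices coincide; use p* = (1.22−0.95)/(1.44−0.95) = 0.5510 for the latter.
Terminal values V(3,·): V(3,0)=100.0000, V(3,1)=100.0000, V(3,2)=0.0000, V(3,3)=0.0000
(2,0): S=73.1025. Δ = (V_up−V_dn)/(S_up−S_dn) = (100.0000−100.0000)/(105.2676−69.4474) = 0.0000. V = [p*·100.0000 + (1−p*)·100.0000]/1.22 = 81.9672. B = V − Δ·S = 81.9672.
(2,1): S=110.8080. Δ = (V_up−V_dn)/(S_up−S_dn) = (0.0000−100.0000)/(159.5635−105.2676) = -1.8418. V = [p*·0.0000 + (1−p*)·100.0000]/1.22 = 36.8016. B = V − Δ·S = 240.8832.
(2,2): S=167.9616. Δ = (V_up−V_dn)/(S_up−S_dn) = (0.0000−0.0000)/(241.8647−159.5635) = 0.0000. V = [p*·0.0000 + (1−p*)·0.0000]/1.22 = 0.0000. B = V − Δ·S = 0.0000.
(1,0): S=76.9500. Δ = (V_up−V_dn)/(S_up−S_dn) = (36.8016−81.9672)/(110.8080−73.1025) = -1.1979. V = [p*·36.8016 + (1−p*)·81.9672]/1.22 = 46.7869. B = V − Δ·S = 138.9616.
(1,1): S=116.6400. Δ = (V_up−V_dn)/(S_up−S_dn) = (0.0000−36.8016)/(167.9616−110.8080) = -0.6439. V = [p*·0.0000 + (1−p*)·36.8016]/1.22 = 13.5436. B = V − Δ·S = 88.6489.
(0,0): S=81.0000. Δ = (V_up−V_dn)/(S_up−S_dn) = (13.5436−46.7869)/(116.6400−76.9500) = -0.8376. V = [p*·13.5436 + (1−p*)·46.7869]/1.22 = 23.3354. B = V − Δ·S = 91.1789.
Self-financing check: at every node Δ·S+B equals the discounted successor values.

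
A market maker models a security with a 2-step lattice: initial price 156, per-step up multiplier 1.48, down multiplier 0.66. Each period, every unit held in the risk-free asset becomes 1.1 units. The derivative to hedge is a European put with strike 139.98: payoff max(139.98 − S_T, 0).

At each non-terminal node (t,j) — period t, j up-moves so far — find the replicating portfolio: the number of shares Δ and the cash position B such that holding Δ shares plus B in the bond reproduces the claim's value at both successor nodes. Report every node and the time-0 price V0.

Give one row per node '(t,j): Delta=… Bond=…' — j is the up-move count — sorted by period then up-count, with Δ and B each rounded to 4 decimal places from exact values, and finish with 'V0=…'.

Risk-neutral probability p* = (R−d)/(u−d) = (1.1−0.66)/(1.48−0.66) = 0.5366.
Terminal payoffs: V(2,0)=72.0264, V(2,1)=0.0000, V(2,2)=0.0000
  t=1,j=0: stock 102.9600 → up 152.3808 (V=0.0000), down 67.9536 (V=72.0264). Price 30.3437; hedge Δ=-0.8531, bond B=118.1808.
  t=1,j=1: stock 230.8800 → up 341.7024 (V=0.0000), down 152.3808 (V=0.0000). Price 0.0000; hedge Δ=0.0000, bond B=0.0000.
  t=0,j=0: stock 156.0000 → up 230.8800 (V=0.0000), down 102.9600 (V=30.3437). Price 12.7834; hedge Δ=-0.2372, bond B=49.7879.
The time-0 hedge costs 12.7834, which is the no-arbitrage price.

(0,0): Delta=-0.2372 Bond=49.7879
(1,0): Delta=-0.8531 Bond=118.1808
(1,1): Delta=0.0000 Bond=0.0000
V0=12.7834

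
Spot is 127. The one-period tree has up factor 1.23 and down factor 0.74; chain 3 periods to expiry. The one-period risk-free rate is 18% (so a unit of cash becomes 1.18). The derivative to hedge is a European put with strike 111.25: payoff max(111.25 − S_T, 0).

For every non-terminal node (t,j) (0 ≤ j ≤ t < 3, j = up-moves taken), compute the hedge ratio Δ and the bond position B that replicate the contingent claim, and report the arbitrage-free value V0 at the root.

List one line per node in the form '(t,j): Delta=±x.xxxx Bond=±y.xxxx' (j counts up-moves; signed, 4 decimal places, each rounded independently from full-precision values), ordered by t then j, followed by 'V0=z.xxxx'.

(0,0): Delta=-0.0585 Bond=7.9031
(1,0): Delta=-0.4888 Bond=49.7720
(1,1): Delta=-0.0290 Bond=4.7295
(2,0): Delta=-1.0000 Bond=94.2797
(2,1): Delta=-0.4539 Bond=54.6914
(2,2): Delta=0.0000 Bond=0.0000
V0=0.4776

No-arbitrage ⇒ martingale measure with p* = (R−d)/(u−d) = 0.8980.
At expiry t=3: V(3,0)=59.7866, V(3,1)=25.7094, V(3,2)=0.0000, V(3,3)=0.0000
  t=2,j=0: stock 69.5452 → up 85.5406 (V=25.7094), down 51.4634 (V=59.7866). Price 24.7345; hedge Δ=-1.0000, bond B=94.2797.
  t=2,j=1: stock 115.5954 → up 142.1823 (V=0.0000), down 85.5406 (V=25.7094). Price 2.2232; hedge Δ=-0.4539, bond B=54.6914.
  t=2,j=2: stock 192.1383 → up 236.3301 (V=0.0000), down 142.1823 (V=0.0000). Price 0.0000; hedge Δ=0.0000, bond B=0.0000.
  t=1,j=0: stock 93.9800 → up 115.5954 (V=2.2232), down 69.5452 (V=24.7345). Price 3.8308; hedge Δ=-0.4888, bond B=49.7720.
  t=1,j=1: stock 156.2100 → up 192.1383 (V=0.0000), down 115.5954 (V=2.2232). Price 0.1923; hedge Δ=-0.0290, bond B=4.7295.
  t=0,j=0: stock 127.0000 → up 156.2100 (V=0.1923), down 93.9800 (V=3.8308). Price 0.4776; hedge Δ=-0.0585, bond B=7.9031.
The time-0 hedge costs 0.4776, which is the no-arbitrage price.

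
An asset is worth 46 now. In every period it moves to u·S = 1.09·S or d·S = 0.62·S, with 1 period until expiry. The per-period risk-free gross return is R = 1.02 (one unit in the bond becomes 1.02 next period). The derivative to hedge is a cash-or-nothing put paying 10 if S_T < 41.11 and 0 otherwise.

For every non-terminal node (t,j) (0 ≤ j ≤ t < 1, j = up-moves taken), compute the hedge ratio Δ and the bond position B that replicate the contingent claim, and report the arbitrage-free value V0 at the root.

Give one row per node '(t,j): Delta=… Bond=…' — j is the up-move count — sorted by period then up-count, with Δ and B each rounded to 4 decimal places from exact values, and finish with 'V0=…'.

(0,0): Delta=-0.4625 Bond=22.7368
V0=1.4602

No-arbitrage ⇒ martingale measure with p* = (R−d)/(u−d) = 0.8511.
Terminal payoffs: V(1,0)=10.0000, V(1,1)=0.0000
  t=0,j=0: stock 46.0000 → up 50.1400 (V=0.0000), down 28.5200 (V=10.0000). Price 1.4602; hedge Δ=-0.4625, bond B=22.7368.
The time-0 hedge costs 1.4602, which is the no-arbitrage price.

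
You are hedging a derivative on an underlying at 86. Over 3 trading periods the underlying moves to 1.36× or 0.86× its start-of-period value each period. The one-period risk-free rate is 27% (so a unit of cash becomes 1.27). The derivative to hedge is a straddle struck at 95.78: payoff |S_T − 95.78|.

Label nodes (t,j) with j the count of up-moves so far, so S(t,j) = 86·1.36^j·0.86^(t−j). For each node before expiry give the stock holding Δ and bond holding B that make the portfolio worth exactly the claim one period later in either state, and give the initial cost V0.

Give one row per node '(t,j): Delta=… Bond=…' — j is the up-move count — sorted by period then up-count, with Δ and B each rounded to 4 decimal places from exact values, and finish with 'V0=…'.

(0,0): Delta=0.8913 Bond=-36.4564
(1,0): Delta=0.4323 Bond=-12.3499
(1,1): Delta=0.9550 Bond=-53.7520
(2,0): Delta=-1.0000 Bond=75.4173
(2,1): Delta=0.6311 Bond=-35.6823
(2,2): Delta=1.0000 Bond=-75.4173
V0=40.1970

Risk-neutral probability p* = (R−d)/(u−d) = (1.27−0.86)/(1.36−0.86) = 0.8200.
At expiry t=3: V(3,0)=41.0792, V(3,1)=9.2764, V(3,2)=41.0164, V(3,3)=120.5492
  t=2,j=0: stock 63.6056 → up 86.5036 (V=9.2764), down 54.7008 (V=41.0792). Price 11.8117; hedge Δ=-1.0000, bond B=75.4173.
  t=2,j=1: stock 100.5856 → up 136.7964 (V=41.0164), down 86.5036 (V=9.2764). Price 27.7978; hedge Δ=0.6311, bond B=-35.6823.
  t=2,j=2: stock 159.0656 → up 216.3292 (V=120.5492), down 136.7964 (V=41.0164). Price 83.6483; hedge Δ=1.0000, bond B=-75.4173.
  t=1,j=0: stock 73.9600 → up 100.5856 (V=27.7978), down 63.6056 (V=11.8117). Price 19.6223; hedge Δ=0.4323, bond B=-12.3499.
  t=1,j=1: stock 116.9600 → up 159.0656 (V=83.6483), down 100.5856 (V=27.7978). Price 57.9490; hedge Δ=0.9550, bond B=-53.7520.
  t=0,j=0: stock 86.0000 → up 116.9600 (V=57.9490), down 73.9600 (V=19.6223). Price 40.1970; hedge Δ=0.8913, bond B=-36.4564.
Check: Δ(0,0)·S0 + B(0,0) = 40.1970 = V0.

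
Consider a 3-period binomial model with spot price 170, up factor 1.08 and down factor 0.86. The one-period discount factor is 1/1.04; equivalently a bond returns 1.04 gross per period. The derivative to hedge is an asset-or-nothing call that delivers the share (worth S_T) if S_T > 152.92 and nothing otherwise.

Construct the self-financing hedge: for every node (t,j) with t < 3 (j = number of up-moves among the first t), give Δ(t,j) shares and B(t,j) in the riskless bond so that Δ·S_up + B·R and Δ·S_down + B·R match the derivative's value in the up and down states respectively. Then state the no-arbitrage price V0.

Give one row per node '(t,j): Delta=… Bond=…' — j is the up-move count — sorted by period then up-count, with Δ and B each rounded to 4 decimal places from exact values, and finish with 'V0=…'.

(0,0): Delta=1.9761 Bond=-176.3144
(1,0): Delta=4.1710 Bond=-504.2592
(1,1): Delta=1.5877 Bond=-112.0576
(2,0): Delta=0.0000 Bond=0.0000
(2,1): Delta=4.9091 Bond=-640.9694
(2,2): Delta=1.0000 Bond=0.0000
V0=159.6270

Risk-neutral probability p* = (R−d)/(u−d) = (1.04−0.86)/(1.08−0.86) = 0.8182.
At expiry t=3: V(3,0)=0.0000, V(3,1)=0.0000, V(3,2)=170.5277, V(3,3)=214.1510
(2,0): S=125.7320. Δ = (V_up−V_dn)/(S_up−S_dn) = (0.0000−0.0000)/(135.7906−108.1295) = 0.0000. V = [p*·0.0000 + (1−p*)·0.0000]/1.04 = 0.0000. B = V − Δ·S = 0.0000.
(2,1): S=157.8960. Δ = (V_up−V_dn)/(S_up−S_dn) = (170.5277−0.0000)/(170.5277−135.7906) = 4.9091. V = [p*·170.5277 + (1−p*)·0.0000]/1.04 = 134.1564. B = V − Δ·S = -640.9694.
(2,2): S=198.2880. Δ = (V_up−V_dn)/(S_up−S_dn) = (214.1510−170.5277)/(214.1510−170.5277) = 1.0000. V = [p*·214.1510 + (1−p*)·170.5277]/1.04 = 198.2880. B = V − Δ·S = 0.0000.
(1,0): S=146.2000. Δ = (V_up−V_dn)/(S_up−S_dn) = (134.1564−0.0000)/(157.8960−125.7320) = 4.1710. V = [p*·134.1564 + (1−p*)·0.0000]/1.04 = 105.5426. B = V − Δ·S = -504.2592.
(1,1): S=183.6000. Δ = (V_up−V_dn)/(S_up−S_dn) = (198.2880−134.1564)/(198.2880−157.8960) = 1.5877. V = [p*·198.2880 + (1−p*)·134.1564]/1.04 = 179.4497. B = V − Δ·S = -112.0576.
(0,0): S=170.0000. Δ = (V_up−V_dn)/(S_up−S_dn) = (179.4497−105.5426)/(183.6000−146.2000) = 1.9761. V = [p*·179.4497 + (1−p*)·105.5426]/1.04 = 159.6270. B = V − Δ·S = -176.3144.
The time-0 hedge costs 159.6270, which is the no-arbitrage price.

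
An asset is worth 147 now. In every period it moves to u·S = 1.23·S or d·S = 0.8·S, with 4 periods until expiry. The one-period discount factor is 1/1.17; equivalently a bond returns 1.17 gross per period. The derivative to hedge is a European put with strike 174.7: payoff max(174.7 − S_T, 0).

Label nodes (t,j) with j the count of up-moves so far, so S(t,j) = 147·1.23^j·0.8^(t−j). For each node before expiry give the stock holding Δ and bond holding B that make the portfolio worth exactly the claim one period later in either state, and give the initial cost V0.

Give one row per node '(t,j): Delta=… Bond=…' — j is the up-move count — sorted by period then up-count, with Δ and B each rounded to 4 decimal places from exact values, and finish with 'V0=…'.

(0,0): Delta=-0.1247 Bond=20.2518
(1,0): Delta=-0.5279 Bond=71.1161
(1,1): Delta=-0.0821 Bond=16.0047
(2,0): Delta=-1.0000 Bond=127.6207
(2,1): Delta=-0.4781 Bond=76.0034
(2,2): Delta=-0.0404 Bond=9.4372
(3,0): Delta=-1.0000 Bond=149.3162
(3,1): Delta=-1.0000 Bond=149.3162
(3,2): Delta=-0.4231 Bond=79.1307
(3,3): Delta=0.0000 Bond=0.0000
V0=1.9269

Under the risk-neutral measure, an up-move has probability p* = (R−d)/(u−d) = 0.8605 and values discount at R = 1.17.
Terminal payoffs: V(4,0)=114.4888, V(4,1)=82.1253, V(4,2)=32.3664, V(4,3)=0.0000, V(4,4)=0.0000
  t=3,j=0: stock 75.2640 → up 92.5747 (V=82.1253), down 60.2112 (V=114.4888). Price 74.0522; hedge Δ=-1.0000, bond B=149.3162.
  t=3,j=1: stock 115.7184 → up 142.3336 (V=32.3664), down 92.5747 (V=82.1253). Price 33.5978; hedge Δ=-1.0000, bond B=149.3162.
  t=3,j=2: stock 177.9170 → up 218.8380 (V=0.0000), down 142.3336 (V=32.3664). Price 3.8600; hedge Δ=-0.4231, bond B=79.1307.
  t=3,j=3: stock 273.5474 → up 336.4634 (V=0.0000), down 218.8380 (V=0.0000). Price 0.0000; hedge Δ=0.0000, bond B=0.0000.
  t=2,j=0: stock 94.0800 → up 115.7184 (V=33.5978), down 75.2640 (V=74.0522). Price 33.5407; hedge Δ=-1.0000, bond B=127.6207.
  t=2,j=1: stock 144.6480 → up 177.9170 (V=3.8600), down 115.7184 (V=33.5978). Price 6.8457; hedge Δ=-0.4781, bond B=76.0034.
  t=2,j=2: stock 222.3963 → up 273.5474 (V=0.0000), down 177.9170 (V=3.8600). Price 0.4603; hedge Δ=-0.0404, bond B=9.4372.
  t=1,j=0: stock 117.6000 → up 144.6480 (V=6.8457), down 94.0800 (V=33.5407). Price 9.0347; hedge Δ=-0.5279, bond B=71.1161.
  t=1,j=1: stock 180.8100 → up 222.3963 (V=0.4603), down 144.6480 (V=6.8457). Price 1.1550; hedge Δ=-0.0821, bond B=16.0047.
  t=0,j=0: stock 147.0000 → up 180.8100 (V=1.1550), down 117.6000 (V=9.0347). Price 1.9269; hedge Δ=-0.1247, bond B=20.2518.
Self-financing check: at every node Δ·S+B equals the discounted successor values.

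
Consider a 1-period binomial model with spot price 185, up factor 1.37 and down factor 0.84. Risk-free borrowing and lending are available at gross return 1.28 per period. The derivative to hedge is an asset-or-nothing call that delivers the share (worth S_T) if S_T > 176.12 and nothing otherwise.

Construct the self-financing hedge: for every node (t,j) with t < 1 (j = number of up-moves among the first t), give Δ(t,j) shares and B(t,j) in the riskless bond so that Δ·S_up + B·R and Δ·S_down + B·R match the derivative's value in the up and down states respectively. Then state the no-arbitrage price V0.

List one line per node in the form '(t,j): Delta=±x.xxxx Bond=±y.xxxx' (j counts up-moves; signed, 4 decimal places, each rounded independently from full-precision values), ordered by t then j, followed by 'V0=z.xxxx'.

Risk-neutral probability p* = (R−d)/(u−d) = (1.28−0.84)/(1.37−0.84) = 0.8302.
Terminal values V(1,·): V(1,0)=0.0000, V(1,1)=253.4500
Node (0,0) S=185.0000: V=(p*·253.4500+(1−p*)·0.0000)/1.28=164.3838; Δ=(253.4500−0.0000)/(253.4500−155.4000)=2.5849; B=V−Δ·S=-313.8237
Self-financing check: at every node Δ·S+B equals the discounted successor values.

(0,0): Delta=2.5849 Bond=-313.8237
V0=164.3838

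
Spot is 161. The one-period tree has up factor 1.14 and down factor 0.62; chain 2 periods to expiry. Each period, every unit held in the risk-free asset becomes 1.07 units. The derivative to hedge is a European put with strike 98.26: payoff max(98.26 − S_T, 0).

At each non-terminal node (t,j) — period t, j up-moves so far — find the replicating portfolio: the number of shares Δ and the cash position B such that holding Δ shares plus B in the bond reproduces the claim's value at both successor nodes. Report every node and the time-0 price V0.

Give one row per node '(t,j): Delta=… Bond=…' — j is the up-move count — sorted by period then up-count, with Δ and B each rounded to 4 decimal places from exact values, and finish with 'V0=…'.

(0,0): Delta=-0.0547 Bond=9.3754
(1,0): Delta=-0.7007 Bond=74.5213
(1,1): Delta=0.0000 Bond=0.0000
V0=0.5757

Under the risk-neutral measure, an up-move has probability p* = (R−d)/(u−d) = 0.8654 and values discount at R = 1.07.
Terminal payoffs: V(2,0)=36.3716, V(2,1)=0.0000, V(2,2)=0.0000
  t=1,j=0: stock 99.8200 → up 113.7948 (V=0.0000), down 61.8884 (V=36.3716). Price 4.5759; hedge Δ=-0.7007, bond B=74.5213.
  t=1,j=1: stock 183.5400 → up 209.2356 (V=0.0000), down 113.7948 (V=0.0000). Price 0.0000; hedge Δ=0.0000, bond B=0.0000.
  t=0,j=0: stock 161.0000 → up 183.5400 (V=0.0000), down 99.8200 (V=4.5759). Price 0.5757; hedge Δ=-0.0547, bond B=9.3754.
Each (Δ,B) replicates both successor values, so the strategy is self-financing and V0 is arbitrage-free.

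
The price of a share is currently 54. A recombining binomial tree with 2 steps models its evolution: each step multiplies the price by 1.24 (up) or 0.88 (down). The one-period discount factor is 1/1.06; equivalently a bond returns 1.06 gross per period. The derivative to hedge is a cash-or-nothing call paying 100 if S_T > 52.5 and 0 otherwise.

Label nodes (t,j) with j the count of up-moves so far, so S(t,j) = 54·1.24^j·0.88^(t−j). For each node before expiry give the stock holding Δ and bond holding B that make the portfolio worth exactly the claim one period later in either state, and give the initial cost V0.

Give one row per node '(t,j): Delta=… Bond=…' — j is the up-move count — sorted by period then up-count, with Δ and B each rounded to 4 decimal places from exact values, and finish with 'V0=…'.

Risk-neutral probability p* = (R−d)/(u−d) = (1.06−0.88)/(1.24−0.88) = 0.5000.
Payoff layer (t=2): V(2,0)=0.0000, V(2,1)=100.0000, V(2,2)=100.0000
(1,0): S=47.5200. Δ = (V_up−V_dn)/(S_up−S_dn) = (100.0000−0.0000)/(58.9248−41.8176) = 5.8455. V = [p*·100.0000 + (1−p*)·0.0000]/1.06 = 47.1698. B = V − Δ·S = -230.6080.
(1,1): S=66.9600. Δ = (V_up−V_dn)/(S_up−S_dn) = (100.0000−100.0000)/(83.0304−58.9248) = 0.0000. V = [p*·100.0000 + (1−p*)·100.0000]/1.06 = 94.3396. B = V − Δ·S = 94.3396.
(0,0): S=54.0000. Δ = (V_up−V_dn)/(S_up−S_dn) = (94.3396−47.1698)/(66.9600−47.5200) = 2.4264. V = [p*·94.3396 + (1−p*)·47.1698]/1.06 = 66.7497. B = V − Δ·S = -64.2775.
Check: Δ(0,0)·S0 + B(0,0) = 66.7497 = V0.

(0,0): Delta=2.4264 Bond=-64.2775
(1,0): Delta=5.8455 Bond=-230.6080
(1,1): Delta=0.0000 Bond=94.3396
V0=66.7497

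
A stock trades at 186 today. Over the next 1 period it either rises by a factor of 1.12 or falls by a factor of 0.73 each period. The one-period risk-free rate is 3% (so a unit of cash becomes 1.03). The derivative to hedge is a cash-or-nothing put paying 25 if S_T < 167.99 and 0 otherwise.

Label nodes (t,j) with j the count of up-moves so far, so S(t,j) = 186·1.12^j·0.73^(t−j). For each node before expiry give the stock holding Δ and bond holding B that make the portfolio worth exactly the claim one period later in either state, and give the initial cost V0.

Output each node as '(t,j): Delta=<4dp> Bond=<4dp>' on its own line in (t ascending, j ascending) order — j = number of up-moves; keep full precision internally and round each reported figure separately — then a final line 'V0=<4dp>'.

(0,0): Delta=-0.3446 Bond=69.7038
V0=5.6012

Since d<R<u, set p* = (R−d)/(u−d) = 0.7692; price each node as the discounted p*-expectation of its children.
Terminal payoffs: V(1,0)=25.0000, V(1,1)=0.0000
Node (0,0) S=186.0000: V=(p*·0.0000+(1−p*)·25.0000)/1.03=5.6012; Δ=(0.0000−25.0000)/(208.3200−135.7800)=-0.3446; B=V−Δ·S=69.7038
Each (Δ,B) replicates both successor values, so the strategy is self-financing and V0 is arbitrage-free.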